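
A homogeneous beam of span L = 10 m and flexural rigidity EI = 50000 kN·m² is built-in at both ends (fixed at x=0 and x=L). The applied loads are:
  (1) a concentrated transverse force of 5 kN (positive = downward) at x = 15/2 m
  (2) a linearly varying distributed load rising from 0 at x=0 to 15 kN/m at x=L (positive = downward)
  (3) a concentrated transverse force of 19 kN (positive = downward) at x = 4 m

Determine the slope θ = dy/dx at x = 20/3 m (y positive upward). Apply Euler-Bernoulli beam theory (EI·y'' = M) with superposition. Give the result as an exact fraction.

Load 1 — point force P=5 kN at a=15/2 m (b=L-a=5/2):
  θ_1 = -Pb²x(2aL-(3a+b)x)/(2L³EI)  [x≤a] = -5·(5/2)²·(20/3)·(2·(15/2)·10-(3·(15/2)+(5/2))·(20/3))/(2·10³·50000) = 1/28800 rad
Load 2 — triangular load w₀=15 kN/m (0→w₀ over full span):
  θ_2 = -w₀(2x(L-x)(L-2x)(x+2L)+x²(L-x)²)/(120LEI) = -15·(2·(20/3)·(10-(20/3))·(10-2·(20/3))·((20/3)+2·10)+(20/3)²·(10-(20/3))²)/(120·10·50000) = 7/8100 rad
Load 3 — point force P=19 kN at a=4 m (b=L-a=6):
  θ_3 = Pa²(L-x)(2bL-(3b+a)(L-x))/(2L³EI)  [x>a] = 19·4²·(10-(20/3))·(2·6·10-(3·6+4)·(10-(20/3)))/(2·10³·50000) = 133/281250 rad
Superposition: θ = Σ θ_i = 222233/162000000 rad ≈ 0.001372 rad

θ(20/3) = 222233/162000000 rad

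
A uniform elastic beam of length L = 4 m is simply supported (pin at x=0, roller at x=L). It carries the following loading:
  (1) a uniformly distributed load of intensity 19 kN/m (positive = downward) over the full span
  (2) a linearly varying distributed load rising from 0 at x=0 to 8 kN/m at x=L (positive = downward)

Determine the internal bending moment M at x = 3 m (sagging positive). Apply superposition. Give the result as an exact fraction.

M(3) = 71/2 kN·m

Load 1 — uniform load w=19 kN/m over full span:
  M_1 = wx(L-x)/2 = 19·3·(4-3)/2 = 57/2 kN·m
Load 2 — triangular load w₀=8 kN/m (0→w₀ over full span):
  M_2 = w₀Lx/6 - w₀x³/(6L) = 8·4·3/6 - 8·3³/(6·4) = 7 kN·m
Superposition: M = Σ M_i = 71/2 kN·m ≈ 35.500000 kN·m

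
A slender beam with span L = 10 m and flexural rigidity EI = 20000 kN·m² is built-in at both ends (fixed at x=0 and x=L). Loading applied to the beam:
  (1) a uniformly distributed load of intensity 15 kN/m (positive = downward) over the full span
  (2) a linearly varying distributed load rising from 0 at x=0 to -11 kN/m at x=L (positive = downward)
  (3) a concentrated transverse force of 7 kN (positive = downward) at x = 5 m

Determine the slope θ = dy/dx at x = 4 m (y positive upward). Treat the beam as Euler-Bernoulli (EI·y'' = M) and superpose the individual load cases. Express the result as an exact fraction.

θ(4) = -203/100000 rad

Load 1 — uniform load w=15 kN/m over full span:
  θ_1 = -wx(L-x)(L-2x)/(12EI) = -15·4·(10-4)·(10-2·4)/(12·20000) = -3/1000 rad
Load 2 — triangular load w₀=-11 kN/m (0→w₀ over full span):
  θ_2 = -w₀(2x(L-x)(L-2x)(x+2L)+x²(L-x)²)/(120LEI) = -(-11)·(2·4·(10-4)·(10-2·4)·(4+2·10)+4²·(10-4)²)/(120·10·20000) = 33/25000 rad
Load 3 — point force P=7 kN at a=5 m (b=L-a=5):
  θ_3 = -Pb²x(2aL-(3a+b)x)/(2L³EI)  [x≤a] = -7·5²·4·(2·5·10-(3·5+5)·4)/(2·10³·20000) = -7/20000 rad
Superposition: θ = Σ θ_i = -203/100000 rad ≈ -0.002030 rad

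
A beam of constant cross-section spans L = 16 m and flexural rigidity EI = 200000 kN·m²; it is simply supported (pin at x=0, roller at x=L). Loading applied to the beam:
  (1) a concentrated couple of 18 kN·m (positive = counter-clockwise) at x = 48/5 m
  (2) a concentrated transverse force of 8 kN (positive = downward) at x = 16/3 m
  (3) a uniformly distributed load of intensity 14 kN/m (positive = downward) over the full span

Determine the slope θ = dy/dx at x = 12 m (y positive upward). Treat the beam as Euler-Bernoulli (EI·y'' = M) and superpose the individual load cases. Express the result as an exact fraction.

θ(12) = 3514001/405000000 rad

Load 1 — applied couple M₀=18 kN·m at a=48/5 m (b=L-a=32/5):
  θ_1 = (M₀x²/(2L)-M₀(x-a)+C₁)/EI  [x>a] with C₁=M₀(3b²-L²)/(6L)=-624/25 = (18·12²/(2·16)-18·(12-(48/5))+(-624/25))/200000 = 321/5000000 rad
Load 2 — point force P=8 kN at a=16/3 m (b=L-a=32/3):
  θ_2 = -Pa(2L²-6Lx+3x²+a²)/(6LEI)  [x>a] = -8·(16/3)·(2·16²-6·16·12+3·12²+(16/3)²)/(6·16·200000) = 101/253125 rad
Load 3 — uniform load w=14 kN/m over full span:
  θ_3 = -w(L³-6Lx²+4x³)/(24EI) = -14·(16³-6·16·12²+4·12³)/(24·200000) = 77/9375 rad
Superposition: θ = Σ θ_i = 3514001/405000000 rad ≈ 0.008677 rad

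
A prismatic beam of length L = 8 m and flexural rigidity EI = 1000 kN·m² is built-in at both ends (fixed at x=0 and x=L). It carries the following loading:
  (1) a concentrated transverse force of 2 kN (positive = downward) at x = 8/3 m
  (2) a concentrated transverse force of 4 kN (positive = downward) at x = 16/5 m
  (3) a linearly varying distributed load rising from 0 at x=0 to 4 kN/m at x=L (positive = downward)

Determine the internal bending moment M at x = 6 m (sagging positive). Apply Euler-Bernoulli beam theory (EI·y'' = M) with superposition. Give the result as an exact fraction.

Load 1 — point force P=2 kN at a=8/3 m (b=L-a=16/3):
  M_1 = Pa²(a+3b)(L-x)/L³ - Pa²b/L²  [x>a] = 2·(8/3)²·((8/3)+3·(16/3))·(8-6)/8³ - 2·(8/3)²·(16/3)/8² = -4/27 kN·m
Load 2 — point force P=4 kN at a=16/5 m (b=L-a=24/5):
  M_2 = Pa²(a+3b)(L-x)/L³ - Pa²b/L²  [x>a] = 4·(16/5)²·((16/5)+3·(24/5))·(8-6)/8³ - 4·(16/5)²·(24/5)/8² = -32/125 kN·m
Load 3 — triangular load w₀=4 kN/m (0→w₀ over full span):
  M_3 = 3w₀Lx/20 - w₀L²/30 - w₀x³/(6L) = 3·4·8·6/20 - 4·8²/30 - 4·6³/(6·8) = 34/15 kN·m
Superposition: M = Σ M_i = 6286/3375 kN·m ≈ 1.862519 kN·m

M(6) = 6286/3375 kN·m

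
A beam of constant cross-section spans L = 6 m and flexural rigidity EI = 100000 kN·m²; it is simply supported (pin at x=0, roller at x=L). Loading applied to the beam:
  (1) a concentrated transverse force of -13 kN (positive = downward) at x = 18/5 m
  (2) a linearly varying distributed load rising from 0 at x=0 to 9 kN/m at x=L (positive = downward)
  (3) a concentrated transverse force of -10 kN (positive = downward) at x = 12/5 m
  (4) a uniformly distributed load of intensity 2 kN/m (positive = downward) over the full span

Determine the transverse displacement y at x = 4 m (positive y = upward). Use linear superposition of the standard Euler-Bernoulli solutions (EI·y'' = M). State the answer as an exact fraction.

y(4) = -301/2343750 m

Load 1 — point force P=-13 kN at a=18/5 m (b=L-a=12/5):
  y_1 = -Pa(L-x)(2Lx-a²-x²)/(6LEI)  [x>a] = -(-13)·(18/5)·(6-4)·(2·6·4-(18/5)²-4²)/(6·6·100000) = 1547/3125000 m
Load 2 — triangular load w₀=9 kN/m (0→w₀ over full span):
  y_2 = -w₀x(7L⁴-10L²x²+3x⁴)/(360LEI) = -9·4·(7·6⁴-10·6²·4²+3·4⁴)/(360·6·100000) = -17/25000 m
Load 3 — point force P=-10 kN at a=12/5 m (b=L-a=18/5):
  y_3 = -Pa(L-x)(2Lx-a²-x²)/(6LEI)  [x>a] = -(-10)·(12/5)·(6-4)·(2·6·4-(12/5)²-4²)/(6·6·100000) = 82/234375 m
Load 4 — uniform load w=2 kN/m over full span:
  y_4 = -wx(L³-2Lx²+x³)/(24EI) = -2·4·(6³-2·6·4²+4³)/(24·100000) = -11/37500 m
Superposition: y = Σ y_i = -301/2343750 m ≈ -0.000128 m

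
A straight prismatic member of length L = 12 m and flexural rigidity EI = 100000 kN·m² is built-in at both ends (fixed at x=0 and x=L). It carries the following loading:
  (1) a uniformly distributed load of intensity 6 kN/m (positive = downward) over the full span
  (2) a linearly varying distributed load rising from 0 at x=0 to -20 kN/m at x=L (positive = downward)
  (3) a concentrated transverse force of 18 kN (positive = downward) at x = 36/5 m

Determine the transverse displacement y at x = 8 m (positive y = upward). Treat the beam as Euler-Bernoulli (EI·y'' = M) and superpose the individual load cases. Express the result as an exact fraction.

y(8) = 2626/3515625 m

Load 1 — uniform load w=6 kN/m over full span:
  y_1 = -wx²(L-x)²/(24EI) = -6·8²·(12-8)²/(24·100000) = -8/3125 m
Load 2 — triangular load w₀=-20 kN/m (0→w₀ over full span):
  y_2 = -w₀x²(L-x)²(x+2L)/(120LEI) = -(-20)·8²·(12-8)²·(8+2·12)/(120·12·100000) = 128/28125 m
Load 3 — point force P=18 kN at a=36/5 m (b=L-a=24/5):
  y_3 = -Pa²(L-x)²(3bL-(3b+a)(L-x))/(6L³EI)  [x>a] = -18·(36/5)²·(12-8)²·(3·(24/5)·12-(3·(24/5)+(36/5))·(12-8))/(6·12³·100000) = -486/390625 m
Superposition: y = Σ y_i = 2626/3515625 m ≈ 0.000747 m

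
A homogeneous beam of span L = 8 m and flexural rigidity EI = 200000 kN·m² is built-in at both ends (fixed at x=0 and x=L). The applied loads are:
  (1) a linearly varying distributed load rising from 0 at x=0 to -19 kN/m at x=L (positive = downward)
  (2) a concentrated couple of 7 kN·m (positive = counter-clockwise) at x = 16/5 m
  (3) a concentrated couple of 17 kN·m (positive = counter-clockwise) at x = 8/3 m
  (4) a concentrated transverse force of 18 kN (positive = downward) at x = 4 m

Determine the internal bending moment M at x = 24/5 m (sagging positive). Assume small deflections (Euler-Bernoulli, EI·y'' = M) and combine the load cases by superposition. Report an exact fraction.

Load 1 — triangular load w₀=-19 kN/m (0→w₀ over full span):
  M_1 = 3w₀Lx/20 - w₀L²/30 - w₀x³/(6L) = 3·(-19)·8·(24/5)/20 - (-19)·8²/30 - (-19)·(24/5)³/(6·8) = -9424/375 kN·m
Load 2 — applied couple M₀=7 kN·m at a=16/5 m (b=L-a=24/5):
  M_2 = R_Ax - M_A - M₀  [x>a] with R_A=63/50, M_A=21/25 = (63/50)·(24/5) - (21/25) - 7 = -224/125 kN·m
Load 3 — applied couple M₀=17 kN·m at a=8/3 m (b=L-a=16/3):
  M_3 = R_Ax - M_A - M₀  [x>a] with R_A=17/6, M_A=0 = (17/6)·(24/5) - 0 - 17 = -17/5 kN·m
Load 4 — point force P=18 kN at a=4 m (b=L-a=4):
  M_4 = Pa²(a+3b)(L-x)/L³ - Pa²b/L²  [x>a] = 18·4²·(4+3·4)·(8-(24/5))/8³ - 18·4²·4/8² = 54/5 kN·m
Superposition: M = Σ M_i = -7321/375 kN·m ≈ -19.522667 kN·m

M(24/5) = -7321/375 kN·m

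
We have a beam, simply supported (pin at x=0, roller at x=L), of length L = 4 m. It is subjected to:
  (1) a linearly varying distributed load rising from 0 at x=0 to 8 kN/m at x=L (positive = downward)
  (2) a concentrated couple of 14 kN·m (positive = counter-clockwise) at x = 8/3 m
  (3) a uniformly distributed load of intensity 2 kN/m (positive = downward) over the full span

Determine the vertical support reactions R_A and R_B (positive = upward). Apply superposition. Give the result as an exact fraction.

R_A = 77/6 kN, R_B = 67/6 kN

Load 1 — triangular load w₀=8 kN/m (0→w₀ over full span):
  R_A = w₀L/6 = 8·4/6 = 16/3 kN
  R_B = w₀L/3 = 8·4/3 = 32/3 kN
Load 2 — applied couple M₀=14 kN·m at a=8/3 m (b=L-a=4/3):
  R_A = M₀/L = 14/4 = 7/2 kN
  R_B = -M₀/L = -14/4 = -7/2 kN
Load 3 — uniform load w=2 kN/m over full span:
  R_A = wL/2 = 2·4/2 = 4 kN
  R_B = wL/2 = 2·4/2 = 4 kN
Superposition: R_A = 77/6 kN, R_B = 67/6 kN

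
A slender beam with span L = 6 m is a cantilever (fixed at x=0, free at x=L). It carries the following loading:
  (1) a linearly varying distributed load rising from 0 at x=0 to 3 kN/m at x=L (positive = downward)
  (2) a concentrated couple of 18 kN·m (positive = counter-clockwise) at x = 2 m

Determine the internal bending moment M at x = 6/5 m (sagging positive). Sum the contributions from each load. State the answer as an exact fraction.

M(6/5) = -918/125 kN·m

Load 1 — triangular load w₀=3 kN/m (0→w₀ over full span):
  M_1 = w₀Lx/2 - w₀L²/3 - w₀x³/(6L) = 3·6·(6/5)/2 - 3·6²/3 - 3·(6/5)³/(6·6) = -3168/125 kN·m
Load 2 — applied couple M₀=18 kN·m at a=2 m (b=L-a=4):
  M_2 = M₀  [x≤a] = 18 = 18 kN·m
Superposition: M = Σ M_i = -918/125 kN·m ≈ -7.344000 kN·m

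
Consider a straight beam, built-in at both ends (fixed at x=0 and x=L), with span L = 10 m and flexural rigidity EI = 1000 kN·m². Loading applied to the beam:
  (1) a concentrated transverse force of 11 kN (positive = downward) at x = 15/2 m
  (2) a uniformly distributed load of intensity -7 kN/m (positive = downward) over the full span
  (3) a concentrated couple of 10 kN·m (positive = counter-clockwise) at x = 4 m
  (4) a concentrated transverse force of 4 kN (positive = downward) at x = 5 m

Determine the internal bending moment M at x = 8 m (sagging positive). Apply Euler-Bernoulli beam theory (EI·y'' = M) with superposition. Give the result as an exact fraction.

Load 1 — point force P=11 kN at a=15/2 m (b=L-a=5/2):
  M_1 = Pa²(a+3b)(L-x)/L³ - Pa²b/L²  [x>a] = 11·(15/2)²·((15/2)+3·(5/2))·(10-8)/10³ - 11·(15/2)²·(5/2)/10² = 99/32 kN·m
Load 2 — uniform load w=-7 kN/m over full span:
  M_2 = wLx/2 - wL²/12 - wx²/2 = (-7)·10·8/2 - (-7)·10²/12 - (-7)·8²/2 = 7/3 kN·m
Load 3 — applied couple M₀=10 kN·m at a=4 m (b=L-a=6):
  M_3 = R_Ax - M_A - M₀  [x>a] with R_A=36/25, M_A=6/5 = (36/25)·8 - (6/5) - 10 = 8/25 kN·m
Load 4 — point force P=4 kN at a=5 m (b=L-a=5):
  M_4 = Pa²(a+3b)(L-x)/L³ - Pa²b/L²  [x>a] = 4·5²·(5+3·5)·(10-8)/10³ - 4·5²·5/10² = -1 kN·m
Superposition: M = Σ M_i = 11393/2400 kN·m ≈ 4.747083 kN·m

M(8) = 11393/2400 kN·m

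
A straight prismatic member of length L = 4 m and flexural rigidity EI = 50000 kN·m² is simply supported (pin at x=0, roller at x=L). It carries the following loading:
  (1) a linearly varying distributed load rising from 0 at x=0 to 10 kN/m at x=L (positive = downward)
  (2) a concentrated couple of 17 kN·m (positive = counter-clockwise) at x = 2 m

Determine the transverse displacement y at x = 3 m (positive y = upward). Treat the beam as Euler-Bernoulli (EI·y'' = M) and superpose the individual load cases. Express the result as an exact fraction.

y(3) = -493/2400000 m

Load 1 — triangular load w₀=10 kN/m (0→w₀ over full span):
  y_1 = -w₀x(7L⁴-10L²x²+3x⁴)/(360LEI) = -10·3·(7·4⁴-10·4²·3²+3·3⁴)/(360·4·50000) = -119/480000 m
Load 2 — applied couple M₀=17 kN·m at a=2 m (b=L-a=2):
  y_2 = (M₀x³/(6L)-M₀(x-a)²/2+C₁x)/EI  [x>a] with C₁=M₀(3b²-L²)/(6L)=-17/6 = (17·3³/(6·4)-17·(3-2)²/2+(-17/6)·3)/50000 = 17/400000 m
Superposition: y = Σ y_i = -493/2400000 m ≈ -0.000205 m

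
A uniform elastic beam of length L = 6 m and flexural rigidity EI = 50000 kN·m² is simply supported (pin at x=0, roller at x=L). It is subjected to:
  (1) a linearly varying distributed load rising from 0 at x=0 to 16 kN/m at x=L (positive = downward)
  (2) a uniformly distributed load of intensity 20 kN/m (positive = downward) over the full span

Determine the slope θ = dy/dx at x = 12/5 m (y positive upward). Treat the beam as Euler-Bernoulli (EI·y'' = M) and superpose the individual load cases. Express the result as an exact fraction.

Load 1 — triangular load w₀=16 kN/m (0→w₀ over full span):
  θ_1 = -w₀(7L⁴-30L²x²+15x⁴)/(360LEI) = -16·(7·6⁴-30·6²·(12/5)²+15·(12/5)⁴)/(360·6·50000) = -969/1953125 rad
Load 2 — uniform load w=20 kN/m over full span:
  θ_2 = -w(L³-6Lx²+4x³)/(24EI) = -20·(6³-6·6·(12/5)²+4·(12/5)³)/(24·50000) = -333/312500 rad
Superposition: θ = Σ θ_i = -12201/7812500 rad ≈ -0.001562 rad

θ(12/5) = -12201/7812500 rad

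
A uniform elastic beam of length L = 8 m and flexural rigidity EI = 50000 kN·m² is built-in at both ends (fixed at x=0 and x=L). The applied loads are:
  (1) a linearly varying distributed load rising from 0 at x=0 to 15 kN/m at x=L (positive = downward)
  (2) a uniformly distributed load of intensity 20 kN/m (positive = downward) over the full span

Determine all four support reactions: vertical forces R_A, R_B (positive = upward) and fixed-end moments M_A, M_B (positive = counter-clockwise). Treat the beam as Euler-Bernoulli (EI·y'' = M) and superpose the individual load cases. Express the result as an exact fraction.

R_A = 98 kN, M_A = 416/3 kN·m, R_B = 122 kN, M_B = -464/3 kN·m

Load 1 — triangular load w₀=15 kN/m (0→w₀ over full span):
  R_A = 3w₀L/20 = 3·15·8/20 = 18 kN
  M_A = w₀L²/30 = 15·8²/30 = 32 kN·m
  R_B = 7w₀L/20 = 7·15·8/20 = 42 kN
  M_B = -w₀L²/20 = -15·8²/20 = -48 kN·m
Load 2 — uniform load w=20 kN/m over full span:
  R_A = wL/2 = 20·8/2 = 80 kN
  M_A = wL²/12 = 20·8²/12 = 320/3 kN·m
  R_B = wL/2 = 20·8/2 = 80 kN
  M_B = -wL²/12 = -20·8²/12 = -320/3 kN·m
Superposition: R_A = 98 kN, M_A = 416/3 kN·m, R_B = 122 kN, M_B = -464/3 kN·m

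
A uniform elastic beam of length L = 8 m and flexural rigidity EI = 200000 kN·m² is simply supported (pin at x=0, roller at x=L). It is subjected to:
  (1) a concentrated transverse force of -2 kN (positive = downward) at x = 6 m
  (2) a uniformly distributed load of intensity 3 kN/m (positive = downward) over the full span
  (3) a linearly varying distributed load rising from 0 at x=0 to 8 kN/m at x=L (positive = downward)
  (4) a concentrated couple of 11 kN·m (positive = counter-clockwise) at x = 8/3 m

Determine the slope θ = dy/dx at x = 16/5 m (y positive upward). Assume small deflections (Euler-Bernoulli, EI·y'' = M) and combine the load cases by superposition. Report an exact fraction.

θ(16/5) = -224111/1125000000 rad

Load 1 — point force P=-2 kN at a=6 m (b=L-a=2):
  θ_1 = -Pb(L²-b²-3x²)/(6LEI)  [x≤a] = -(-2)·2·(8²-2²-3·(16/5)²)/(6·8·200000) = 61/5000000 rad
Load 2 — uniform load w=3 kN/m over full span:
  θ_2 = -w(L³-6Lx²+4x³)/(24EI) = -3·(8³-6·8·(16/5)²+4·(16/5)³)/(24·200000) = -37/390625 rad
Load 3 — triangular load w₀=8 kN/m (0→w₀ over full span):
  θ_3 = -w₀(7L⁴-30L²x²+15x⁴)/(360LEI) = -8·(7·8⁴-30·8²·(16/5)²+15·(16/5)⁴)/(360·8·200000) = -2584/17578125 rad
Load 4 — applied couple M₀=11 kN·m at a=8/3 m (b=L-a=16/3):
  θ_4 = (M₀x²/(2L)-M₀(x-a)+C₁)/EI  [x>a] with C₁=M₀(3b²-L²)/(6L)=44/9 = (11·(16/5)²/(2·8)-11·((16/5)-(8/3))+(44/9))/200000 = 341/11250000 rad
Superposition: θ = Σ θ_i = -224111/1125000000 rad ≈ -0.000199 rad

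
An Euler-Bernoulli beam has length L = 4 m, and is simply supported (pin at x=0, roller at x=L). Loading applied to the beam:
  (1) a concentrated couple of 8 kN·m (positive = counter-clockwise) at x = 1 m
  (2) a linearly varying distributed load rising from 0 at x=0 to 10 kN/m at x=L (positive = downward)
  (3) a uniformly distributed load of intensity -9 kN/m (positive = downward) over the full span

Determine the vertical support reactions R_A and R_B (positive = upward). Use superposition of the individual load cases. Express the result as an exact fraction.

R_A = -28/3 kN, R_B = -20/3 kN

Load 1 — applied couple M₀=8 kN·m at a=1 m (b=L-a=3):
  R_A = M₀/L = 8/4 = 2 kN
  R_B = -M₀/L = -8/4 = -2 kN
Load 2 — triangular load w₀=10 kN/m (0→w₀ over full span):
  R_A = w₀L/6 = 10·4/6 = 20/3 kN
  R_B = w₀L/3 = 10·4/3 = 40/3 kN
Load 3 — uniform load w=-9 kN/m over full span:
  R_A = wL/2 = (-9)·4/2 = -18 kN
  R_B = wL/2 = (-9)·4/2 = -18 kN
Superposition: R_A = -28/3 kN, R_B = -20/3 kN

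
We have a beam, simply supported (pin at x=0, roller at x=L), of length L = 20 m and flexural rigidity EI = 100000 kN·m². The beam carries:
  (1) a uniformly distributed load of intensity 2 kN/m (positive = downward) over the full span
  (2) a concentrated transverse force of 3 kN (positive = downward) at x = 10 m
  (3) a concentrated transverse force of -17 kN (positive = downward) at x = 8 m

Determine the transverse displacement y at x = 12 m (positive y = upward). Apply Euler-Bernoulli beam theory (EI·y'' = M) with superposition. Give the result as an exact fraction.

Load 1 — uniform load w=2 kN/m over full span:
  y_1 = -wx(L³-2Lx²+x³)/(24EI) = -2·12·(20³-2·20·12²+12³)/(24·100000) = -124/3125 m
Load 2 — point force P=3 kN at a=10 m (b=L-a=10):
  y_2 = -Pa(L-x)(2Lx-a²-x²)/(6LEI)  [x>a] = -3·10·(20-12)·(2·20·12-10²-12²)/(6·20·100000) = -59/12500 m
Load 3 — point force P=-17 kN at a=8 m (b=L-a=12):
  y_3 = -Pa(L-x)(2Lx-a²-x²)/(6LEI)  [x>a] = -(-17)·8·(20-12)·(2·20·12-8²-12²)/(6·20·100000) = 1156/46875 m
Superposition: y = Σ y_i = -3701/187500 m ≈ -0.019739 m

y(12) = -3701/187500 m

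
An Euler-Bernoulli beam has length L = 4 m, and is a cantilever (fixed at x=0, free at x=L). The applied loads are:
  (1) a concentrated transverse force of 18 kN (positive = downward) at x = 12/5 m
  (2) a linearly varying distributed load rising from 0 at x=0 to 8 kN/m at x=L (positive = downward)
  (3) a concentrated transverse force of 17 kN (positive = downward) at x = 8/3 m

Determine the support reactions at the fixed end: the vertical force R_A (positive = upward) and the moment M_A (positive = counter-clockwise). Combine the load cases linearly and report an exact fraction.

Load 1 — point force P=18 kN at a=12/5 m (b=L-a=8/5):
  R_A = P = 18 kN
  M_A = Pa = 18·(12/5) = 216/5 kN·m
Load 2 — triangular load w₀=8 kN/m (0→w₀ over full span):
  R_A = w₀L/2 = 8·4/2 = 16 kN
  M_A = w₀L²/3 = 8·4²/3 = 128/3 kN·m
Load 3 — point force P=17 kN at a=8/3 m (b=L-a=4/3):
  R_A = P = 17 kN
  M_A = Pa = 17·(8/3) = 136/3 kN·m
Superposition: R_A = 51 kN, M_A = 656/5 kN·m

R_A = 51 kN, M_A = 656/5 kN·m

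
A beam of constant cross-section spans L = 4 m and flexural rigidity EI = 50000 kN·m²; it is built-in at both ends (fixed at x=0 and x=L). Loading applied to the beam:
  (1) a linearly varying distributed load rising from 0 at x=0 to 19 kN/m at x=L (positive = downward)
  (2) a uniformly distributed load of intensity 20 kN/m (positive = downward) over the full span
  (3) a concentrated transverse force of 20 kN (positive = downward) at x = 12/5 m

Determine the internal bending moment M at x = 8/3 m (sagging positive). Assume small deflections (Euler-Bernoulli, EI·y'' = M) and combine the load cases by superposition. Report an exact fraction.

M(8/3) = 40304/2025 kN·m

Load 1 — triangular load w₀=19 kN/m (0→w₀ over full span):
  M_1 = 3w₀Lx/20 - w₀L²/30 - w₀x³/(6L) = 3·19·4·(8/3)/20 - 19·4²/30 - 19·(8/3)³/(6·4) = 2128/405 kN·m
Load 2 — uniform load w=20 kN/m over full span:
  M_2 = wLx/2 - wL²/12 - wx²/2 = 20·4·(8/3)/2 - 20·4²/12 - 20·(8/3)²/2 = 80/9 kN·m
Load 3 — point force P=20 kN at a=12/5 m (b=L-a=8/5):
  M_3 = Pa²(a+3b)(L-x)/L³ - Pa²b/L²  [x>a] = 20·(12/5)²·((12/5)+3·(8/5))·(4-(8/3))/4³ - 20·(12/5)²·(8/5)/4² = 144/25 kN·m
Superposition: M = Σ M_i = 40304/2025 kN·m ≈ 19.903210 kN·m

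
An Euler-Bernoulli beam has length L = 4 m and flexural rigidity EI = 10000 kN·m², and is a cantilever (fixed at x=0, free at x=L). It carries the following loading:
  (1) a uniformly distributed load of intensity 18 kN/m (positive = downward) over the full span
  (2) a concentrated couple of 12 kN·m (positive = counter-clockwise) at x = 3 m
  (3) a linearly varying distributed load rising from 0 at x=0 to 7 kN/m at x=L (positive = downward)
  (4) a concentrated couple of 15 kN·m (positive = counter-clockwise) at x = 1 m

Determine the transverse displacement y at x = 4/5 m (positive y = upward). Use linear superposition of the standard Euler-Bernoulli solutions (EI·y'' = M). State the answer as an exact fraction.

Load 1 — uniform load w=18 kN/m over full span:
  y_1 = -wx²(x²-4Lx+6L²)/(24EI) = -18·(4/5)²·((4/5)²-4·4·(4/5)+6·4²)/(24·10000) = -1572/390625 m
Load 2 — applied couple M₀=12 kN·m at a=3 m (b=L-a=1):
  y_2 = M₀x²/(2EI)  [x≤a] = 12·(4/5)²/(2·10000) = 6/15625 m
Load 3 — triangular load w₀=7 kN/m (0→w₀ over full span):
  y_3 = (w₀Lx³/12-w₀L²x²/6-w₀x⁵/(120L))/EI = (7·4·(4/5)³/12-7·4²·(4/5)²/6-7·(4/5)⁵/(120·4))/10000 = -31514/29296875 m
Load 4 — applied couple M₀=15 kN·m at a=1 m (b=L-a=3):
  y_4 = M₀x²/(2EI)  [x≤a] = 15·(4/5)²/(2·10000) = 3/6250 m
Superposition: y = Σ y_i = -248203/58593750 m ≈ -0.004236 m

y(4/5) = -248203/58593750 m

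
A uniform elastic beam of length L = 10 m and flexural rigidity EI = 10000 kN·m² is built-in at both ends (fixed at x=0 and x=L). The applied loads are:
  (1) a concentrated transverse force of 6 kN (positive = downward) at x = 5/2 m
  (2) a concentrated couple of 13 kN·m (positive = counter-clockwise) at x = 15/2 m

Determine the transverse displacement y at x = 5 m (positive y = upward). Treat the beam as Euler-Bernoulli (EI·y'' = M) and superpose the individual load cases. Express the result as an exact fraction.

Load 1 — point force P=6 kN at a=5/2 m (b=L-a=15/2):
  y_1 = -Pa²(L-x)²(3bL-(3b+a)(L-x))/(6L³EI)  [x>a] = -6·(5/2)²·(10-5)²·(3·(15/2)·10-(3·(15/2)+(5/2))·(10-5))/(6·10³·10000) = -1/640 m
Load 2 — applied couple M₀=13 kN·m at a=15/2 m (b=L-a=5/2):
  y_2 = (R_Ax³/6 - M_Ax²/2)/EI  [x≤a] with R_A=117/80, M_A=65/16 = ((117/80)·5³/6 - (65/16)·5²/2)/10000 = -13/6400 m
Superposition: y = Σ y_i = -23/6400 m ≈ -0.003594 m

y(5) = -23/6400 m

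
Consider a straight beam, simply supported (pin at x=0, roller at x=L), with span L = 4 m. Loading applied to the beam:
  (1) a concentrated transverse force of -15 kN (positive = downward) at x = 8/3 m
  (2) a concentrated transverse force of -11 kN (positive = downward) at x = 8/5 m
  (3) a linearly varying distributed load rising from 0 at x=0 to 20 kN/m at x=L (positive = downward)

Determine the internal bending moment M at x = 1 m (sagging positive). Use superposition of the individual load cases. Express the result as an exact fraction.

Load 1 — point force P=-15 kN at a=8/3 m (b=L-a=4/3):
  M_1 = Pbx/L  [x≤a] = (-15)·(4/3)·1/4 = -5 kN·m
Load 2 — point force P=-11 kN at a=8/5 m (b=L-a=12/5):
  M_2 = Pbx/L  [x≤a] = (-11)·(12/5)·1/4 = -33/5 kN·m
Load 3 — triangular load w₀=20 kN/m (0→w₀ over full span):
  M_3 = w₀Lx/6 - w₀x³/(6L) = 20·4·1/6 - 20·1³/(6·4) = 25/2 kN·m
Superposition: M = Σ M_i = 9/10 kN·m ≈ 0.900000 kN·m

M(1) = 9/10 kN·m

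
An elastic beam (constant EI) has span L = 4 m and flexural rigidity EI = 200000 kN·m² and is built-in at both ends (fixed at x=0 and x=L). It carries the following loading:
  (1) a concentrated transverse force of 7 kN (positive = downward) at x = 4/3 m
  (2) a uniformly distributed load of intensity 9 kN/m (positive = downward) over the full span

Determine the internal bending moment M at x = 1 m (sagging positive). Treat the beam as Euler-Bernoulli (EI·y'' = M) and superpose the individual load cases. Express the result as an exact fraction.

Load 1 — point force P=7 kN at a=4/3 m (b=L-a=8/3):
  M_1 = Pb²(3a+b)x/L³ - Pab²/L²  [x≤a] = 7·(8/3)²·(3·(4/3)+(8/3))·1/4³ - 7·(4/3)·(8/3)²/4² = 28/27 kN·m
Load 2 — uniform load w=9 kN/m over full span:
  M_2 = wLx/2 - wL²/12 - wx²/2 = 9·4·1/2 - 9·4²/12 - 9·1²/2 = 3/2 kN·m
Superposition: M = Σ M_i = 137/54 kN·m ≈ 2.537037 kN·m

M(1) = 137/54 kN·m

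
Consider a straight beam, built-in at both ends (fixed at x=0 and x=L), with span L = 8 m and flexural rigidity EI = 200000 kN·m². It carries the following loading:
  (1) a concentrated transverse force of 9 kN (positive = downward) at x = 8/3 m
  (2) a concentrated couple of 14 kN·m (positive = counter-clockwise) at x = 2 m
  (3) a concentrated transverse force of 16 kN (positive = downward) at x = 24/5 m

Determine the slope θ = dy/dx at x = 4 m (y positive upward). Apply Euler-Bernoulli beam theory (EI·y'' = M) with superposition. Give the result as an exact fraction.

Load 1 — point force P=9 kN at a=8/3 m (b=L-a=16/3):
  θ_1 = Pa²(L-x)(2bL-(3b+a)(L-x))/(2L³EI)  [x>a] = 9·(8/3)²·(8-4)·(2·(16/3)·8-(3·(16/3)+(8/3))·(8-4))/(2·8³·200000) = 1/75000 rad
Load 2 — applied couple M₀=14 kN·m at a=2 m (b=L-a=6):
  θ_2 = (R_Ax²/2 - M_Ax - M₀(x-a))/EI  [x>a] with R_A=63/32, M_A=-21/8 = ((63/32)·4²/2 - (-21/8)·4 - 14·(4-2))/200000 = -7/800000 rad
Load 3 — point force P=16 kN at a=24/5 m (b=L-a=16/5):
  θ_3 = -Pb²x(2aL-(3a+b)x)/(2L³EI)  [x≤a] = -16·(16/5)²·4·(2·(24/5)·8-(3·(24/5)+(16/5))·4)/(2·8³·200000) = -8/390625 rad
Superposition: θ = Σ θ_i = -4769/300000000 rad ≈ -0.000016 rad

θ(4) = -4769/300000000 rad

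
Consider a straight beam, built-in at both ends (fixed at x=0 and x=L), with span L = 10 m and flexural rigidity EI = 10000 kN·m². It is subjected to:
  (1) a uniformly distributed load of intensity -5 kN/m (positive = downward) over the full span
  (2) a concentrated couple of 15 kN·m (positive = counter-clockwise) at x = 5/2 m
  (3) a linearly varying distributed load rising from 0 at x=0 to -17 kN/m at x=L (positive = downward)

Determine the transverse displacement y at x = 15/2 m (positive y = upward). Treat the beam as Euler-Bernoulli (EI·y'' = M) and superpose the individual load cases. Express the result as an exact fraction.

y(15/2) = 903/40960 m

Load 1 — uniform load w=-5 kN/m over full span:
  y_1 = -wx²(L-x)²/(24EI) = -(-5)·(15/2)²·(10-(15/2))²/(24·10000) = 15/2048 m
Load 2 — applied couple M₀=15 kN·m at a=5/2 m (b=L-a=15/2):
  y_2 = (R_Ax³/6 - M_Ax²/2 - M₀(x-a)²/2)/EI  [x>a] with R_A=27/16, M_A=-45/16 = ((27/16)·(15/2)³/6 - (-45/16)·(15/2)²/2 - 15·((15/2)-(5/2))²/2)/10000 = 21/20480 m
Load 3 — triangular load w₀=-17 kN/m (0→w₀ over full span):
  y_3 = -w₀x²(L-x)²(x+2L)/(120LEI) = -(-17)·(15/2)²·(10-(15/2))²·((15/2)+2·10)/(120·10·10000) = 561/40960 m
Superposition: y = Σ y_i = 903/40960 m ≈ 0.022046 m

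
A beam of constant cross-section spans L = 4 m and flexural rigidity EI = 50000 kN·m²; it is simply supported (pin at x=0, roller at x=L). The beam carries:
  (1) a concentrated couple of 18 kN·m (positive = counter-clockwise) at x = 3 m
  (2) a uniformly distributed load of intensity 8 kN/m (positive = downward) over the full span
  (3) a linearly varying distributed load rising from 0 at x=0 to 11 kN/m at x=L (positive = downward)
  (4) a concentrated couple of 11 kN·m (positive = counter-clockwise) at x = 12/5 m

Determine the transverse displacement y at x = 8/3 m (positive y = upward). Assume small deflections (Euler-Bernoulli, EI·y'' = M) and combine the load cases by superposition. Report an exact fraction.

Load 1 — applied couple M₀=18 kN·m at a=3 m (b=L-a=1):
  y_1 = (M₀x³/(6L)+C₁x)/EI  [x≤a] with C₁=M₀(3b²-L²)/(6L)=-39/4 = (18·(8/3)³/(6·4)+(-39/4)·(8/3))/50000 = -53/225000 m
Load 2 — uniform load w=8 kN/m over full span:
  y_2 = -wx(L³-2Lx²+x³)/(24EI) = -8·(8/3)·(4³-2·4·(8/3)²+(8/3)³)/(24·50000) = -352/759375 m
Load 3 — triangular load w₀=11 kN/m (0→w₀ over full span):
  y_3 = -w₀x(7L⁴-10L²x²+3x⁴)/(360LEI) = -11·(8/3)·(7·4⁴-10·4²·(8/3)²+3·(8/3)⁴)/(360·4·50000) = -748/2278125 m
Load 4 — applied couple M₀=11 kN·m at a=12/5 m (b=L-a=8/5):
  y_4 = (M₀x³/(6L)-M₀(x-a)²/2+C₁x)/EI  [x>a] with C₁=M₀(3b²-L²)/(6L)=-286/75 = (11·(8/3)³/(6·4)-11·((8/3)-(12/5))²/2+(-286/75)·(8/3))/50000 = -473/12656250 m
Superposition: y = Σ y_i = -485153/455625000 m ≈ -0.001065 m

y(8/3) = -485153/455625000 m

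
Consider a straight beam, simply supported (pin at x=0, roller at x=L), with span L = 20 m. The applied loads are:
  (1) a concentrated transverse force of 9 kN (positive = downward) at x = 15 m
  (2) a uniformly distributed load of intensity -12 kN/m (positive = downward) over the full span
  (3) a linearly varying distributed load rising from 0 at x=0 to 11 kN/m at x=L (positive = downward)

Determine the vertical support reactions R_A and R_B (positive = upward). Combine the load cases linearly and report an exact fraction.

Load 1 — point force P=9 kN at a=15 m (b=L-a=5):
  R_A = Pb/L = 9·5/20 = 9/4 kN
  R_B = Pa/L = 9·15/20 = 27/4 kN
Load 2 — uniform load w=-12 kN/m over full span:
  R_A = wL/2 = (-12)·20/2 = -120 kN
  R_B = wL/2 = (-12)·20/2 = -120 kN
Load 3 — triangular load w₀=11 kN/m (0→w₀ over full span):
  R_A = w₀L/6 = 11·20/6 = 110/3 kN
  R_B = w₀L/3 = 11·20/3 = 220/3 kN
Superposition: R_A = -973/12 kN, R_B = -479/12 kN

R_A = -973/12 kN, R_B = -479/12 kN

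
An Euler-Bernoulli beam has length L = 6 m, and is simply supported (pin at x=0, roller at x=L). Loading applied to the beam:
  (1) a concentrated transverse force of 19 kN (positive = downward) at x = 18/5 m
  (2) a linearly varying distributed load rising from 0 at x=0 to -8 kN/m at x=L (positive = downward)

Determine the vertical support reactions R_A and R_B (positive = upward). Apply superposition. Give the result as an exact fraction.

Load 1 — point force P=19 kN at a=18/5 m (b=L-a=12/5):
  R_A = Pb/L = 19·(12/5)/6 = 38/5 kN
  R_B = Pa/L = 19·(18/5)/6 = 57/5 kN
Load 2 — triangular load w₀=-8 kN/m (0→w₀ over full span):
  R_A = w₀L/6 = (-8)·6/6 = -8 kN
  R_B = w₀L/3 = (-8)·6/3 = -16 kN
Superposition: R_A = -2/5 kN, R_B = -23/5 kN

R_A = -2/5 kN, R_B = -23/5 kN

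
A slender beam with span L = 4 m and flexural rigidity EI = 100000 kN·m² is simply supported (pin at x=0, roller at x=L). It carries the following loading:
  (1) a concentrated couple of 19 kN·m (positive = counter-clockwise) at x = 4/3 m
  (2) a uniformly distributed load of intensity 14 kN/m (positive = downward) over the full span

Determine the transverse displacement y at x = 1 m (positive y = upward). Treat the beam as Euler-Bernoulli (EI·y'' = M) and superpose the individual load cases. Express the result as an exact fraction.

Load 1 — applied couple M₀=19 kN·m at a=4/3 m (b=L-a=8/3):
  y_1 = (M₀x³/(6L)+C₁x)/EI  [x≤a] with C₁=M₀(3b²-L²)/(6L)=38/9 = (19·1³/(6·4)+(38/9)·1)/100000 = 361/7200000 m
Load 2 — uniform load w=14 kN/m over full span:
  y_2 = -wx(L³-2Lx²+x³)/(24EI) = -14·1·(4³-2·4·1²+1³)/(24·100000) = -133/400000 m
Superposition: y = Σ y_i = -2033/7200000 m ≈ -0.000282 m

y(1) = -2033/7200000 m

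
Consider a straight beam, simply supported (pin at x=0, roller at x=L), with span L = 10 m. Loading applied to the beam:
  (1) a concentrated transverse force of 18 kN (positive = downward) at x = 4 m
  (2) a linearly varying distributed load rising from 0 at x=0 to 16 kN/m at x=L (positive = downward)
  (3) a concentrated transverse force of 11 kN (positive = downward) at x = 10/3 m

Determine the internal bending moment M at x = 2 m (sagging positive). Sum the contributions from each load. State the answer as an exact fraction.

Load 1 — point force P=18 kN at a=4 m (b=L-a=6):
  M_1 = Pbx/L  [x≤a] = 18·6·2/10 = 108/5 kN·m
Load 2 — triangular load w₀=16 kN/m (0→w₀ over full span):
  M_2 = w₀Lx/6 - w₀x³/(6L) = 16·10·2/6 - 16·2³/(6·10) = 256/5 kN·m
Load 3 — point force P=11 kN at a=10/3 m (b=L-a=20/3):
  M_3 = Pbx/L  [x≤a] = 11·(20/3)·2/10 = 44/3 kN·m
Superposition: M = Σ M_i = 1312/15 kN·m ≈ 87.466667 kN·m

M(2) = 1312/15 kN·m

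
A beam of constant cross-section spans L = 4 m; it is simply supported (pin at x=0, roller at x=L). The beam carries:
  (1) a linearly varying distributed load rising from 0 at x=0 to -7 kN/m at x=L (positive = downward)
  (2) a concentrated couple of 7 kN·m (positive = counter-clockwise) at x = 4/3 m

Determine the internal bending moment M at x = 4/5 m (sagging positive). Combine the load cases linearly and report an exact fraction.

M(4/5) = -273/125 kN·m

Load 1 — triangular load w₀=-7 kN/m (0→w₀ over full span):
  M_1 = w₀Lx/6 - w₀x³/(6L) = (-7)·4·(4/5)/6 - (-7)·(4/5)³/(6·4) = -448/125 kN·m
Load 2 — applied couple M₀=7 kN·m at a=4/3 m (b=L-a=8/3):
  M_2 = M₀x/L  [x≤a] = 7·(4/5)/4 = 7/5 kN·m
Superposition: M = Σ M_i = -273/125 kN·m ≈ -2.184000 kN·m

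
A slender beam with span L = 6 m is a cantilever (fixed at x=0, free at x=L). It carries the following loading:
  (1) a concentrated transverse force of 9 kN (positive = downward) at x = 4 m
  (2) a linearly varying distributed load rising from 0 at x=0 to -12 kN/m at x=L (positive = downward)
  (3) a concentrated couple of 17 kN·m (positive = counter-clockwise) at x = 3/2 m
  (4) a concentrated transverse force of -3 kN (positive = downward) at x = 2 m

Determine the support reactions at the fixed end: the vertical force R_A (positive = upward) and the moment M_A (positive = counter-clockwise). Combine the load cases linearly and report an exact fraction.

R_A = -30 kN, M_A = -131 kN·m

Load 1 — point force P=9 kN at a=4 m (b=L-a=2):
  R_A = P = 9 kN
  M_A = Pa = 9·4 = 36 kN·m
Load 2 — triangular load w₀=-12 kN/m (0→w₀ over full span):
  R_A = w₀L/2 = (-12)·6/2 = -36 kN
  M_A = w₀L²/3 = (-12)·6²/3 = -144 kN·m
Load 3 — applied couple M₀=17 kN·m at a=3/2 m (b=L-a=9/2):
  R_A = 0 kN
  M_A = -M₀ = -17 kN·m
Load 4 — point force P=-3 kN at a=2 m (b=L-a=4):
  R_A = P = (-3) = -3 kN
  M_A = Pa = (-3)·2 = -6 kN·m
Superposition: R_A = -30 kN, M_A = -131 kN·m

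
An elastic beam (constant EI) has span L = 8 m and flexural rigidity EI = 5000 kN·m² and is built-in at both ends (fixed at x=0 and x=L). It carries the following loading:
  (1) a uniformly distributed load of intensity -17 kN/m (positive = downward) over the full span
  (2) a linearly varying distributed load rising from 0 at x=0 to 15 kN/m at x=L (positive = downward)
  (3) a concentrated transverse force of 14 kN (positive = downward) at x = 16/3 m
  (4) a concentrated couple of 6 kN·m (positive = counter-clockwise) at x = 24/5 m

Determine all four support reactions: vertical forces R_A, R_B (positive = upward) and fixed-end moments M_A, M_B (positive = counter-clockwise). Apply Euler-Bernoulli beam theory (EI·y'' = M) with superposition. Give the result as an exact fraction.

R_A = -30571/675 kN, M_A = -32704/675 kN·m, R_B = -11279/675 kN, M_B = 18086/675 kN·m

Load 1 — uniform load w=-17 kN/m over full span:
  R_A = wL/2 = (-17)·8/2 = -68 kN
  M_A = wL²/12 = (-17)·8²/12 = -272/3 kN·m
  R_B = wL/2 = (-17)·8/2 = -68 kN
  M_B = -wL²/12 = -(-17)·8²/12 = 272/3 kN·m
Load 2 — triangular load w₀=15 kN/m (0→w₀ over full span):
  R_A = 3w₀L/20 = 3·15·8/20 = 18 kN
  M_A = w₀L²/30 = 15·8²/30 = 32 kN·m
  R_B = 7w₀L/20 = 7·15·8/20 = 42 kN
  M_B = -w₀L²/20 = -15·8²/20 = -48 kN·m
Load 3 — point force P=14 kN at a=16/3 m (b=L-a=8/3):
  R_A = Pb²(3a+b)/L³ = 14·(8/3)²·(3·(16/3)+(8/3))/8³ = 98/27 kN
  M_A = Pab²/L² = 14·(16/3)·(8/3)²/8² = 224/27 kN·m
  R_B = Pa²(a+3b)/L³ = 14·(16/3)²·((16/3)+3·(8/3))/8³ = 280/27 kN
  M_B = -Pa²b/L² = -14·(16/3)²·(8/3)/8² = -448/27 kN·m
Load 4 — applied couple M₀=6 kN·m at a=24/5 m (b=L-a=16/5):
  R_A = 6M₀ab/L³ = 6·6·(24/5)·(16/5)/8³ = 27/25 kN
  M_A = M₀b(2a-b)/L² = 6·(16/5)·(2·(24/5)-(16/5))/8² = 48/25 kN·m
  R_B = -6M₀ab/L³ = -6·6·(24/5)·(16/5)/8³ = -27/25 kN
  M_B = M₀a(2b-a)/L² = 6·(24/5)·(2·(16/5)-(24/5))/8² = 18/25 kN·m
Superposition: R_A = -30571/675 kN, M_A = -32704/675 kN·m, R_B = -11279/675 kN, M_B = 18086/675 kN·m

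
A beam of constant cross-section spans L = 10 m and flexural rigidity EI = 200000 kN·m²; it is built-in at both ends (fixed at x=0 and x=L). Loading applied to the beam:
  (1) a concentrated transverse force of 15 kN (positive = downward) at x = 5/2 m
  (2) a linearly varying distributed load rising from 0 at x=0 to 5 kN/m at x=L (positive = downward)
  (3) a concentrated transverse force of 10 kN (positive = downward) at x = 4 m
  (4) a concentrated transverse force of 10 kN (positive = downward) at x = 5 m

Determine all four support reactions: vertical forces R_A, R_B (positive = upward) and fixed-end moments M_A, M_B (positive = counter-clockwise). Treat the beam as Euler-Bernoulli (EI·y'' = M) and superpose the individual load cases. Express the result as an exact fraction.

Load 1 — point force P=15 kN at a=5/2 m (b=L-a=15/2):
  R_A = Pb²(3a+b)/L³ = 15·(15/2)²·(3·(5/2)+(15/2))/10³ = 405/32 kN
  M_A = Pab²/L² = 15·(5/2)·(15/2)²/10² = 675/32 kN·m
  R_B = Pa²(a+3b)/L³ = 15·(5/2)²·((5/2)+3·(15/2))/10³ = 75/32 kN
  M_B = -Pa²b/L² = -15·(5/2)²·(15/2)/10² = -225/32 kN·m
Load 2 — triangular load w₀=5 kN/m (0→w₀ over full span):
  R_A = 3w₀L/20 = 3·5·10/20 = 15/2 kN
  M_A = w₀L²/30 = 5·10²/30 = 50/3 kN·m
  R_B = 7w₀L/20 = 7·5·10/20 = 35/2 kN
  M_B = -w₀L²/20 = -5·10²/20 = -25 kN·m
Load 3 — point force P=10 kN at a=4 m (b=L-a=6):
  R_A = Pb²(3a+b)/L³ = 10·6²·(3·4+6)/10³ = 162/25 kN
  M_A = Pab²/L² = 10·4·6²/10² = 72/5 kN·m
  R_B = Pa²(a+3b)/L³ = 10·4²·(4+3·6)/10³ = 88/25 kN
  M_B = -Pa²b/L² = -10·4²·6/10² = -48/5 kN·m
Load 4 — point force P=10 kN at a=5 m (b=L-a=5):
  R_A = Pb²(3a+b)/L³ = 10·5²·(3·5+5)/10³ = 5 kN
  M_A = Pab²/L² = 10·5·5²/10² = 25/2 kN·m
  R_B = Pa²(a+3b)/L³ = 10·5²·(5+3·5)/10³ = 5 kN
  M_B = -Pa²b/L² = -10·5²·5/10² = -25/2 kN·m
Superposition: R_A = 25309/800 kN, M_A = 31037/480 kN·m, R_B = 22691/800 kN, M_B = -8661/160 kN·m

R_A = 25309/800 kN, M_A = 31037/480 kN·m, R_B = 22691/800 kN, M_B = -8661/160 kN·m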